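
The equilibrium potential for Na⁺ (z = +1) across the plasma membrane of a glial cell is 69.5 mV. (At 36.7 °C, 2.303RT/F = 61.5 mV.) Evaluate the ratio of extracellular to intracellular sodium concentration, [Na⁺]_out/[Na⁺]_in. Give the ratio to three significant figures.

13.5

log₁₀([out]/[in]) = E·z/(61.5) = 69.5 × 1 / 61.5 = 1.1301
[out]/[in] = 10^(1.1301) = 13.49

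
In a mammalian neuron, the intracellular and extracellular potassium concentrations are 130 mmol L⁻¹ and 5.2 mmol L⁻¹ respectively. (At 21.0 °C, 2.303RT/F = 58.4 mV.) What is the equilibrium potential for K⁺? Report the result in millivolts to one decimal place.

-81.6 mV

E = (58.4/z) · log₁₀([K⁺]_out/[K⁺]_in) with z = +1.
= (58.4/1) · log₁₀(5.2/130) = 58.40 · log₁₀(0.04)
= 58.40 · (-1.3979) = -81.64 mV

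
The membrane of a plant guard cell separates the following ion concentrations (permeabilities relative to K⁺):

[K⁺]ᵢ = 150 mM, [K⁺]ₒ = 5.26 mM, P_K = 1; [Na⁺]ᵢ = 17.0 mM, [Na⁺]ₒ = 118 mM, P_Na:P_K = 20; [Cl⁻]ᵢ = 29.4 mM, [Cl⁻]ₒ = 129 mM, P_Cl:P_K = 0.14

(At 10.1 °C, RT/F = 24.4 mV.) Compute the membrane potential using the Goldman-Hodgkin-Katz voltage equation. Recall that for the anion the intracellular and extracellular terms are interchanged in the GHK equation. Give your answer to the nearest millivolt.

Vm = 24.4 · ln[(Σ P·[cation]ₒ + Σ P·[anion]ᵢ) / (Σ P·[cation]ᵢ + Σ P·[anion]ₒ)]
Numerator = 1×5.26 + 20×118 + 0.14×29.4 = 2369
Denominator = 1×150 + 20×17.0 + 0.14×129 = 508.1
Vm = 24.4 · ln(4.6636) = 24.4 × (1.5398) = 37.57 mV

38 mV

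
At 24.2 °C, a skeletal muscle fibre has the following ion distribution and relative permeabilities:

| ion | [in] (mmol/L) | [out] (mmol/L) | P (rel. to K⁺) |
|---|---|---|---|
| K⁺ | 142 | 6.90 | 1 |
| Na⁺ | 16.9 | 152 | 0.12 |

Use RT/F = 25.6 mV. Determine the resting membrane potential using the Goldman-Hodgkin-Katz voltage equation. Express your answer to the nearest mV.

-45 mV

Vm = 25.6 · ln[(Σ P·[cation]ₒ + Σ P·[anion]ᵢ) / (Σ P·[cation]ᵢ + Σ P·[anion]ₒ)]
Numerator = 1×6.90 + 0.12×152 = 25.14
Denominator = 1×142 + 0.12×16.9 = 144
Vm = 25.6 · ln(0.17455) = 25.6 × (-1.7455) = -44.69 mV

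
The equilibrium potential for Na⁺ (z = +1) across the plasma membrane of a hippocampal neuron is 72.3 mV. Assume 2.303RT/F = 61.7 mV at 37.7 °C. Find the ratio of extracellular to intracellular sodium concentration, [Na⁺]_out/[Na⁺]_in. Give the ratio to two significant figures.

log₁₀([out]/[in]) = E·z/(61.7) = 72.3 × 1 / 61.7 = 1.1718
[out]/[in] = 10^(1.1718) = 14.85

15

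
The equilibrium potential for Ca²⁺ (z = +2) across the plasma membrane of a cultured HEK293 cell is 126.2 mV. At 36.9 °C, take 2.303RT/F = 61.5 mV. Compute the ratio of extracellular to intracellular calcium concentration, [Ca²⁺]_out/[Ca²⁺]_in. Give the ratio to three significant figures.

log₁₀([out]/[in]) = E·z/(61.5) = 126.2 × 2 / 61.5 = 4.1041
[out]/[in] = 10^(4.1041) = 1.271e+04

12700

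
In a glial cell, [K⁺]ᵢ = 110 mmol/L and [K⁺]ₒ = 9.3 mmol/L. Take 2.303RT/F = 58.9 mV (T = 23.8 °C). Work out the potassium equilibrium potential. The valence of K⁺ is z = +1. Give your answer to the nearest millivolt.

-63 mV

E = (58.9/z) · log₁₀([K⁺]_out/[K⁺]_in) with z = +1.
= (58.9/1) · log₁₀(9.3/110) = 58.90 · log₁₀(0.08455)
= 58.90 · (-1.0729) = -63.19 mV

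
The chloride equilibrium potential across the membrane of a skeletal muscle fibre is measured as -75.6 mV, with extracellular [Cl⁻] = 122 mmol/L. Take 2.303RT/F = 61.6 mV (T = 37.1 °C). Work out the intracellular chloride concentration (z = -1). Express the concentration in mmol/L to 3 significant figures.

7.23 mmol/L

Nernst: E = (61.6/-1) · log₁₀([out]/[in]), so log₁₀([out]/[in]) = -75.6 × -1 / 61.6 = 1.2273.
[out]/[in] = 10^(1.2273) = 16.88.
[in] = 122 / 16.88 = 7.229 mmol/L.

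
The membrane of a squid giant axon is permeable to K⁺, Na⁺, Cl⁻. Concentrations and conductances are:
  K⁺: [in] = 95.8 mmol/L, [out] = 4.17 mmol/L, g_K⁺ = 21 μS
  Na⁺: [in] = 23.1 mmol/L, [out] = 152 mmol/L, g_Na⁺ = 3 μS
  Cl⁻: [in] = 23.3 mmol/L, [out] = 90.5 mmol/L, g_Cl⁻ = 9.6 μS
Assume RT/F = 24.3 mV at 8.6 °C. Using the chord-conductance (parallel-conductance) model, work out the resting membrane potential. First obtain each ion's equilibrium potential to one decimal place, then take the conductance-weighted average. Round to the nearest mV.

-53 mV

E_K⁺ = (24.3/1)·ln(4.17/95.8) = -76.2 mV
E_Na⁺ = (24.3/1)·ln(152/23.1) = 45.8 mV
E_Cl⁻ = (24.3/-1)·ln(90.5/23.3) = -33.0 mV
Vm = (Σ gᵢEᵢ)/(Σ gᵢ) = (21·-76.2 + 3·45.8 + 9.6·-33.0) / (21 + 3 + 9.6)
= -1779.60 / 33.6 = -52.96 mV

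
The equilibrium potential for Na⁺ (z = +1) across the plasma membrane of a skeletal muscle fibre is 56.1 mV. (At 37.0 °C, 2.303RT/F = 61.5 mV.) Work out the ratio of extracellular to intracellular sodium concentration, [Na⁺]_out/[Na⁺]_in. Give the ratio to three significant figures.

log₁₀([out]/[in]) = E·z/(61.5) = 56.1 × 1 / 61.5 = 0.9122
[out]/[in] = 10^(0.9122) = 8.169

8.17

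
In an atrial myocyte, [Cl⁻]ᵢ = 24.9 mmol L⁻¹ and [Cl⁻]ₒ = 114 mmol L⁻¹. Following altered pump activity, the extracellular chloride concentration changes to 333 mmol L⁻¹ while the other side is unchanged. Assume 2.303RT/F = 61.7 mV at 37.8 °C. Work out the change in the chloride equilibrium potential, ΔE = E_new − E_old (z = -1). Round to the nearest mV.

-29 mV

E_old = (61.7/-1)·log₁₀(114/24.9) = -40.77 mV
E_new = (61.7/-1)·log₁₀(333/24.9) = -69.49 mV
ΔE = -69.49 − (-40.77) = -28.72 mV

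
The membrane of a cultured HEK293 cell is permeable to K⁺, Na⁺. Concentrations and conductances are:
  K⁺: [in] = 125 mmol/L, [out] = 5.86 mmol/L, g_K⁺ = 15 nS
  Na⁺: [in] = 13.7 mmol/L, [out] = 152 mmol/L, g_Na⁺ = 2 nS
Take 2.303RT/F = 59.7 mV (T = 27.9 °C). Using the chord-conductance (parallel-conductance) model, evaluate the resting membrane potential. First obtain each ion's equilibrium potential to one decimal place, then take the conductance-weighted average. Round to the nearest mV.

-63 mV

E_K⁺ = (59.7/1)·log₁₀(5.86/125) = -79.3 mV
E_Na⁺ = (59.7/1)·log₁₀(152/13.7) = 62.4 mV
Vm = (Σ gᵢEᵢ)/(Σ gᵢ) = (15·-79.3 + 2·62.4) / (15 + 2)
= -1064.70 / 17 = -62.63 mV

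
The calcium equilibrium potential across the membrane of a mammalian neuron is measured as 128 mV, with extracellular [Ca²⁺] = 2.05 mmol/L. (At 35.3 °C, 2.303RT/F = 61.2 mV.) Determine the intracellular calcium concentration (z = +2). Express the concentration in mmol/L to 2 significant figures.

0.00013 mmol/L

Nernst: E = (61.2/2) · log₁₀([out]/[in]), so log₁₀([out]/[in]) = 128.0 × 2 / 61.2 = 4.1830.
[out]/[in] = 10^(4.1830) = 1.524e+04.
[in] = 2.05 / 1.524e+04 = 0.0001345 mmol/L.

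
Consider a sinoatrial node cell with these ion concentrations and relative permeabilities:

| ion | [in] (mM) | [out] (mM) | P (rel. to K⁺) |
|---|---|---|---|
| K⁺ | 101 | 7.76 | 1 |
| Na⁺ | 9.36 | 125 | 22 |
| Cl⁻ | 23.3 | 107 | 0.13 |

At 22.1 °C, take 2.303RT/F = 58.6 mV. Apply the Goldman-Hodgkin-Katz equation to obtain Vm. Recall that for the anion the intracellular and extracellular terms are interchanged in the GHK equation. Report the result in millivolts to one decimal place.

54.8 mV

Vm = 58.6 · log₁₀[(Σ P·[cation]ₒ + Σ P·[anion]ᵢ) / (Σ P·[cation]ᵢ + Σ P·[anion]ₒ)]
Numerator = 1×7.76 + 22×125 + 0.13×23.3 = 2761
Denominator = 1×101 + 22×9.36 + 0.13×107 = 320.8
Vm = 58.6 · log₁₀(8.6051) = 58.6 × (0.9348) = 54.78 mV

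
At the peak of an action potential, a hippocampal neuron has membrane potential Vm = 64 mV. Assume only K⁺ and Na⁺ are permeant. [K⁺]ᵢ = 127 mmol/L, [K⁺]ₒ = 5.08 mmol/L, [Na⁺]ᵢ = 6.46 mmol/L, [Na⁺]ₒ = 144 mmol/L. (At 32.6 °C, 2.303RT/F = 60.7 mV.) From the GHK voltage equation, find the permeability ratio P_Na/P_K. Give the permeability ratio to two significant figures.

20

Let α = P_Na/P_K. GHK: Vm = 60.7·log₁₀[(Kₒ + α·Naₒ)/(Kᵢ + α·Naᵢ)].
10^(Vm/60.7) = 10^(64.0/60.7) = 11.334
So 11.334·(Kᵢ + α·Naᵢ) = Kₒ + α·Naₒ → α = (11.334·127.0 − 5.08) / (144.0 − 11.334·6.46)
α = (1439 − 5.08) / (144.0 − 73.21) = 1434/70.79 = 20.26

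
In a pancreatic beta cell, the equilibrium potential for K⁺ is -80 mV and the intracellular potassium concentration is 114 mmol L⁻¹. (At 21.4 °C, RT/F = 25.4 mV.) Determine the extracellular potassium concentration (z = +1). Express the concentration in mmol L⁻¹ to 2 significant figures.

4.9 mmol L⁻¹

Nernst: E = (25.4/1) · ln([out]/[in]), so ln([out]/[in]) = -80.0 × 1 / 25.4 = -3.1496.
[out]/[in] = e^(-3.1496) = 0.04287.
[out] = 0.04287 × 114 = 4.887 mmol L⁻¹.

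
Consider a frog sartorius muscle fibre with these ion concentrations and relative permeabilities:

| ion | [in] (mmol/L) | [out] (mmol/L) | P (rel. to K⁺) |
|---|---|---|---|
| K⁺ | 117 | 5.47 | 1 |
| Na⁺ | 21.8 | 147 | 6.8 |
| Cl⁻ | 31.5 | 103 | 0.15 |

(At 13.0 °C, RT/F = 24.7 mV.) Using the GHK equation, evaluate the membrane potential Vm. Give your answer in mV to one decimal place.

31.6 mV

Vm = 24.7 · ln[(Σ P·[cation]ₒ + Σ P·[anion]ᵢ) / (Σ P·[cation]ᵢ + Σ P·[anion]ₒ)]
Numerator = 1×5.47 + 6.8×147 + 0.15×31.5 = 1010
Denominator = 1×117 + 6.8×21.8 + 0.15×103 = 280.7
Vm = 24.7 · ln(3.5975) = 24.7 × (1.2803) = 31.62 mV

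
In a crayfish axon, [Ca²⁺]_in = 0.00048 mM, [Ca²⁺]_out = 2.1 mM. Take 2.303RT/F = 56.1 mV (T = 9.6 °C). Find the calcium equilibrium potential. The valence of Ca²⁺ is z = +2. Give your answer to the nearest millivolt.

102 mV

E = (56.1/z) · log₁₀([Ca²⁺]_out/[Ca²⁺]_in) with z = +2.
= (56.1/2) · log₁₀(2.1/0.00048) = 28.05 · log₁₀(4375)
= 28.05 · (3.6410) = 102.13 mV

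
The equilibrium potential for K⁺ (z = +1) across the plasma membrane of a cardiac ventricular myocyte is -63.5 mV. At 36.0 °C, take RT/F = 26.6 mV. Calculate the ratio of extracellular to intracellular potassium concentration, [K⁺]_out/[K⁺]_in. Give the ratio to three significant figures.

0.0919

ln([out]/[in]) = E·z/(26.6) = -63.5 × 1 / 26.6 = -2.3872
[out]/[in] = e^(-2.3872) = 0.09188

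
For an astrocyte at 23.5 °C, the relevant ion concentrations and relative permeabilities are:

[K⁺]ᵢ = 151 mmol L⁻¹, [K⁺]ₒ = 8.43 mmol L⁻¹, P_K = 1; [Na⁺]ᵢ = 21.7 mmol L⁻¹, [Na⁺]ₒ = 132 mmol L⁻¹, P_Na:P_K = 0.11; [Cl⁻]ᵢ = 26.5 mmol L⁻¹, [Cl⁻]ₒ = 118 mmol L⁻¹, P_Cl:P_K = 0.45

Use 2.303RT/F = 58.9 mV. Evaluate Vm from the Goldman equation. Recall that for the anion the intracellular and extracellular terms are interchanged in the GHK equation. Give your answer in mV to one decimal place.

Vm = 58.9 · log₁₀[(Σ P·[cation]ₒ + Σ P·[anion]ᵢ) / (Σ P·[cation]ᵢ + Σ P·[anion]ₒ)]
Numerator = 1×8.43 + 0.11×132 + 0.45×26.5 = 34.88
Denominator = 1×151 + 0.11×21.7 + 0.45×118 = 206.5
Vm = 58.9 · log₁₀(0.1689) = 58.9 × (-0.7724) = -45.49 mV

-45.5 mV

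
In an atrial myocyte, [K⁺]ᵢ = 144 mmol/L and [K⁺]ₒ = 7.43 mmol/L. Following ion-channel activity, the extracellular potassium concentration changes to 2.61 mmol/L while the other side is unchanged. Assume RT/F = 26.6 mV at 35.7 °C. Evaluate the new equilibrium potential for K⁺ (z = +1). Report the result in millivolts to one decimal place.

After the shift: [K⁺]_out = 2.61, [K⁺]_in = 144 mmol/L.
E_new = (26.6/1)·ln(2.61/144) = 26.60 · (-4.0105) = -106.68 mV

-106.7 mV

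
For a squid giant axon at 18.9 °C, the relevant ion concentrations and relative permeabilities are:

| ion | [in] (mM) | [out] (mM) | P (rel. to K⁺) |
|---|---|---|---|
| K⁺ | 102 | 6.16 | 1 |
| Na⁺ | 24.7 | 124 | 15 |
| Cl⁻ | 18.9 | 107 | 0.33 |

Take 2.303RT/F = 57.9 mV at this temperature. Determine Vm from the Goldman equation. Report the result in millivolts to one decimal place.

Vm = 57.9 · log₁₀[(Σ P·[cation]ₒ + Σ P·[anion]ᵢ) / (Σ P·[cation]ᵢ + Σ P·[anion]ₒ)]
Numerator = 1×6.16 + 15×124 + 0.33×18.9 = 1872
Denominator = 1×102 + 15×24.7 + 0.33×107 = 507.8
Vm = 57.9 · log₁₀(3.6872) = 57.9 × (0.5667) = 32.81 mV

32.8 mV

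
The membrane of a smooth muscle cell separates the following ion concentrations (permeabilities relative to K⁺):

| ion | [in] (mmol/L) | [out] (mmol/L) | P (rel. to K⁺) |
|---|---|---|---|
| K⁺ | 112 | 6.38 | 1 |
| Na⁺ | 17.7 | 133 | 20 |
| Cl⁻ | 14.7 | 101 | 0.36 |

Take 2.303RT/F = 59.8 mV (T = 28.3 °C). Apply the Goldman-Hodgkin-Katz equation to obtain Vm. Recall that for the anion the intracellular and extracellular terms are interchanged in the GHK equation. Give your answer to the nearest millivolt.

Vm = 59.8 · log₁₀[(Σ P·[cation]ₒ + Σ P·[anion]ᵢ) / (Σ P·[cation]ᵢ + Σ P·[anion]ₒ)]
Numerator = 1×6.38 + 20×133 + 0.36×14.7 = 2672
Denominator = 1×112 + 20×17.7 + 0.36×101 = 502.4
Vm = 59.8 · log₁₀(5.3182) = 59.8 × (0.7258) = 43.40 mV

43 mV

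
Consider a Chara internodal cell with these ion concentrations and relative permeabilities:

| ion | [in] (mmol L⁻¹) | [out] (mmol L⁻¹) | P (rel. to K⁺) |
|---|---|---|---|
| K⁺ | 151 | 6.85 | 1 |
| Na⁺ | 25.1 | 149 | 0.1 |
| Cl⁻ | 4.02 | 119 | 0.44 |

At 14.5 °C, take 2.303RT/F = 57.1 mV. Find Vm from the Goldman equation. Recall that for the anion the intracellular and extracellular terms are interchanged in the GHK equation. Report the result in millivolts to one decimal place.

-53.8 mV

Vm = 57.1 · log₁₀[(Σ P·[cation]ₒ + Σ P·[anion]ᵢ) / (Σ P·[cation]ᵢ + Σ P·[anion]ₒ)]
Numerator = 1×6.85 + 0.1×149 + 0.44×4.02 = 23.52
Denominator = 1×151 + 0.1×25.1 + 0.44×119 = 205.9
Vm = 57.1 · log₁₀(0.11424) = 57.1 × (-0.9422) = -53.80 mV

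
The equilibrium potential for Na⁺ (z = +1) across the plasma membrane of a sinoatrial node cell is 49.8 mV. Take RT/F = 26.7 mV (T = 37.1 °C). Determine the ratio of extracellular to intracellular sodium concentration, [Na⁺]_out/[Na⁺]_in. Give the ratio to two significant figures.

ln([out]/[in]) = E·z/(26.7) = 49.8 × 1 / 26.7 = 1.8652
[out]/[in] = e^(1.8652) = 6.457

6.5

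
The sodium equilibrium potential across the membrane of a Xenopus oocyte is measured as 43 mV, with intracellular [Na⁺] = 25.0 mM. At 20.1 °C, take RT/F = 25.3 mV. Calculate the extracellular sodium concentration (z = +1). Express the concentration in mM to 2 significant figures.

Nernst: E = (25.3/1) · ln([out]/[in]), so ln([out]/[in]) = 43.0 × 1 / 25.3 = 1.6996.
[out]/[in] = e^(1.6996) = 5.472.
[out] = 5.472 × 25.0 = 136.8 mM.

140 mM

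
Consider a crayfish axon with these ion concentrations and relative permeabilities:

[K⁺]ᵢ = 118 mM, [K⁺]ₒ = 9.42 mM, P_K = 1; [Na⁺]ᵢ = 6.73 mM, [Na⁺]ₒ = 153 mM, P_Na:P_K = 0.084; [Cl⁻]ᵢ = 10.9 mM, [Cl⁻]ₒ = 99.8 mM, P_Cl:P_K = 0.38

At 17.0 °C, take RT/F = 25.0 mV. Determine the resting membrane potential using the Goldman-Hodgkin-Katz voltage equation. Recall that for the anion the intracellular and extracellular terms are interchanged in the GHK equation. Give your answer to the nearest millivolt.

Vm = 25.0 · ln[(Σ P·[cation]ₒ + Σ P·[anion]ᵢ) / (Σ P·[cation]ᵢ + Σ P·[anion]ₒ)]
Numerator = 1×9.42 + 0.084×153 + 0.38×10.9 = 26.41
Denominator = 1×118 + 0.084×6.73 + 0.38×99.8 = 156.5
Vm = 25.0 · ln(0.16879) = 25.0 × (-1.7791) = -44.48 mV

-44 mV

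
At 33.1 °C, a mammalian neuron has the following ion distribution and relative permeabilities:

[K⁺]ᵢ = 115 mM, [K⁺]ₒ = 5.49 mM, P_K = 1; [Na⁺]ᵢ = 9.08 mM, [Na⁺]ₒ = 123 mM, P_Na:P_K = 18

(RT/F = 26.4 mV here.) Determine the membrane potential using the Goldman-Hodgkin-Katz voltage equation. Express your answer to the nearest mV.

Vm = 26.4 · ln[(Σ P·[cation]ₒ + Σ P·[anion]ᵢ) / (Σ P·[cation]ᵢ + Σ P·[anion]ₒ)]
Numerator = 1×5.49 + 18×123 = 2219
Denominator = 1×115 + 18×9.08 = 278.4
Vm = 26.4 · ln(7.9712) = 26.4 × (2.0758) = 54.80 mV

55 mV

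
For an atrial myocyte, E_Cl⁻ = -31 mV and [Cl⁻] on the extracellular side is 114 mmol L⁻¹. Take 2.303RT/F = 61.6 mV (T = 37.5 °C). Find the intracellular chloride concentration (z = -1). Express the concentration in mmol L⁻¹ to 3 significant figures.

Nernst: E = (61.6/-1) · log₁₀([out]/[in]), so log₁₀([out]/[in]) = -31.0 × -1 / 61.6 = 0.5032.
[out]/[in] = 10^(0.5032) = 3.186.
[in] = 114 / 3.186 = 35.78 mmol L⁻¹.

35.8 mmol L⁻¹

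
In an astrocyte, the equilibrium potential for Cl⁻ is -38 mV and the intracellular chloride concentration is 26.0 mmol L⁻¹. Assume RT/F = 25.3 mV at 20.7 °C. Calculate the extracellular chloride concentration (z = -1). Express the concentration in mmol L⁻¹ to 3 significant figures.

Nernst: E = (25.3/-1) · ln([out]/[in]), so ln([out]/[in]) = -38.0 × -1 / 25.3 = 1.5020.
[out]/[in] = e^(1.5020) = 4.491.
[out] = 4.491 × 26.0 = 116.8 mmol L⁻¹.

117 mmol L⁻¹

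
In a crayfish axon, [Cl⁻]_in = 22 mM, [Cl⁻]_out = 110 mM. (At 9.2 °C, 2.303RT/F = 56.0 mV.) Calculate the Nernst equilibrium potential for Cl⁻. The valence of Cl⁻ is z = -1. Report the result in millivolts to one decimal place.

-39.1 mV

E = (56.0/z) · log₁₀([Cl⁻]_out/[Cl⁻]_in) with z = -1.
For an anion, dividing by z = -1 reverses the sign.
= (56.0/-1) · log₁₀(110/22) = -56.00 · log₁₀(5)
= -56.00 · (0.6990) = -39.14 mV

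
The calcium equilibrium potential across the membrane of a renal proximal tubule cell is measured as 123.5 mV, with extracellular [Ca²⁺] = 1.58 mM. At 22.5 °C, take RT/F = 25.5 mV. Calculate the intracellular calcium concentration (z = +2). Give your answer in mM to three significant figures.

Nernst: E = (25.5/2) · ln([out]/[in]), so ln([out]/[in]) = 123.5 × 2 / 25.5 = 9.6863.
[out]/[in] = e^(9.6863) = 1.61e+04.
[in] = 1.58 / 1.61e+04 = 9.817e-05 mM.

0.0000982 mM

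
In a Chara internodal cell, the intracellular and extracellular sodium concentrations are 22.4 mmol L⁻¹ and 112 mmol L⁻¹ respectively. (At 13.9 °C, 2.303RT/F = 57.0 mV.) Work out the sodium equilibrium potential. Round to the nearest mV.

40 mV

E = (57.0/z) · log₁₀([Na⁺]_out/[Na⁺]_in) with z = +1.
= (57.0/1) · log₁₀(112/22.4) = 57.00 · log₁₀(5)
= 57.00 · (0.6990) = 39.84 mV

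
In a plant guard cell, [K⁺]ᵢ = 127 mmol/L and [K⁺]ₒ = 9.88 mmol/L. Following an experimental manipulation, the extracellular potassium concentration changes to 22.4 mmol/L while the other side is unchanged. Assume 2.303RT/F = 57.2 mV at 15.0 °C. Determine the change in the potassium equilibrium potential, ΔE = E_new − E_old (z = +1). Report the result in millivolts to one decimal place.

E_old = (57.2/1)·log₁₀(9.88/127) = -63.44 mV
E_new = (57.2/1)·log₁₀(22.4/127) = -43.10 mV
ΔE = -43.10 − (-63.44) = 20.33 mV

20.3 mV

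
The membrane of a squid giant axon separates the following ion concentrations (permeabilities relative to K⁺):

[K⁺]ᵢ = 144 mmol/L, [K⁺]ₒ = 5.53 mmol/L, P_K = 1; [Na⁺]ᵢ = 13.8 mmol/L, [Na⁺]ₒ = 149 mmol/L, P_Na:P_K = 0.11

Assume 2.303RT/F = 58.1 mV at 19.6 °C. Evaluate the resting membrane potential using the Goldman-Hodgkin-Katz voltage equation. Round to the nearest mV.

-48 mV

Vm = 58.1 · log₁₀[(Σ P·[cation]ₒ + Σ P·[anion]ᵢ) / (Σ P·[cation]ᵢ + Σ P·[anion]ₒ)]
Numerator = 1×5.53 + 0.11×149 = 21.92
Denominator = 1×144 + 0.11×13.8 = 145.5
Vm = 58.1 · log₁₀(0.15063) = 58.1 × (-0.8221) = -47.76 mV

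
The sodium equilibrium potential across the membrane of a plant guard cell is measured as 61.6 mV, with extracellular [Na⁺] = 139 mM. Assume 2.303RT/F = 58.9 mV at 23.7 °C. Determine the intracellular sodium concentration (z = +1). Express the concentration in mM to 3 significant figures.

Nernst: E = (58.9/1) · log₁₀([out]/[in]), so log₁₀([out]/[in]) = 61.6 × 1 / 58.9 = 1.0458.
[out]/[in] = 10^(1.0458) = 11.11.
[in] = 139 / 11.11 = 12.51 mM.

12.5 mM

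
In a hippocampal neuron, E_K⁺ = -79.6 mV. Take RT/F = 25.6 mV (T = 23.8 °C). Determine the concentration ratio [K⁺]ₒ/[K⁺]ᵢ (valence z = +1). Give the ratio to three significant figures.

ln([out]/[in]) = E·z/(25.6) = -79.6 × 1 / 25.6 = -3.1094
[out]/[in] = e^(-3.1094) = 0.04463

0.0446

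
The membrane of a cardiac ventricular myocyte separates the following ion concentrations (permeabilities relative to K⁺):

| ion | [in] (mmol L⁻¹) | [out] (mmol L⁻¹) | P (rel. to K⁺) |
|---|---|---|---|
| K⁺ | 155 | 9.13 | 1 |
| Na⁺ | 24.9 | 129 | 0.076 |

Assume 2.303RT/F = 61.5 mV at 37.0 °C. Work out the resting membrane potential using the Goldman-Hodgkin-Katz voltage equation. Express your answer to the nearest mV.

-56 mV

Vm = 61.5 · log₁₀[(Σ P·[cation]ₒ + Σ P·[anion]ᵢ) / (Σ P·[cation]ᵢ + Σ P·[anion]ₒ)]
Numerator = 1×9.13 + 0.076×129 = 18.93
Denominator = 1×155 + 0.076×24.9 = 156.9
Vm = 61.5 · log₁₀(0.12068) = 61.5 × (-0.9184) = -56.48 mV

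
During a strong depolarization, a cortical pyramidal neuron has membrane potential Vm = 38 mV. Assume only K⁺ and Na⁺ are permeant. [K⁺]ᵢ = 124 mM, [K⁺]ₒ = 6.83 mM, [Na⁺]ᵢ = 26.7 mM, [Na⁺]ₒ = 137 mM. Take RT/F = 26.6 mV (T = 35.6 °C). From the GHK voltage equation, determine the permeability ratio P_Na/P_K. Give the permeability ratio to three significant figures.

20.0

Let α = P_Na/P_K. GHK: Vm = 26.6·ln[(Kₒ + α·Naₒ)/(Kᵢ + α·Naᵢ)].
e^(Vm/26.6) = e^(38.0/26.6) = 4.1727
So 4.1727·(Kᵢ + α·Naᵢ) = Kₒ + α·Naₒ → α = (4.1727·124.0 − 6.83) / (137.0 − 4.1727·26.7)
α = (517.4 − 6.83) / (137.0 − 111.4) = 510.6/25.59 = 19.95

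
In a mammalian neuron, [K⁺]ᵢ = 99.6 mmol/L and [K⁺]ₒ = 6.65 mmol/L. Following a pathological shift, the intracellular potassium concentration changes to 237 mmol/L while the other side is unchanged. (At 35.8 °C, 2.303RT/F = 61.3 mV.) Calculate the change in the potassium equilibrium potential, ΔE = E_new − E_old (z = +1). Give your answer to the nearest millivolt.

E_old = (61.3/1)·log₁₀(6.65/99.6) = -72.05 mV
E_new = (61.3/1)·log₁₀(6.65/237) = -95.13 mV
ΔE = -95.13 − (-72.05) = -23.08 mV

-23 mV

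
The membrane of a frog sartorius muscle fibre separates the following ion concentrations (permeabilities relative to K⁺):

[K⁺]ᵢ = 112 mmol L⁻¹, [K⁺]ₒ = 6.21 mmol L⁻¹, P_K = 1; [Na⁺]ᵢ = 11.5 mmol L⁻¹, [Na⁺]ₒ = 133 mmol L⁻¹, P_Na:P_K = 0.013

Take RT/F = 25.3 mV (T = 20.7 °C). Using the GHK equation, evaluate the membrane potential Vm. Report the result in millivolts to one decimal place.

-67.0 mV

Vm = 25.3 · ln[(Σ P·[cation]ₒ + Σ P·[anion]ᵢ) / (Σ P·[cation]ᵢ + Σ P·[anion]ₒ)]
Numerator = 1×6.21 + 0.013×133 = 7.939
Denominator = 1×112 + 0.013×11.5 = 112.1
Vm = 25.3 · ln(0.070789) = 25.3 × (-2.6480) = -67.00 mV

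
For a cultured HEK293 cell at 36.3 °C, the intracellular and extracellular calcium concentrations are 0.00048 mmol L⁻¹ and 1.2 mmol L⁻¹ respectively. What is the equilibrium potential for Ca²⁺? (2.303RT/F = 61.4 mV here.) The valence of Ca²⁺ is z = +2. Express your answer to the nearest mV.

104 mV

E = (61.4/z) · log₁₀([Ca²⁺]_out/[Ca²⁺]_in) with z = +2.
= (61.4/2) · log₁₀(1.2/0.00048) = 30.70 · log₁₀(2500)
= 30.70 · (3.3979) = 104.32 mV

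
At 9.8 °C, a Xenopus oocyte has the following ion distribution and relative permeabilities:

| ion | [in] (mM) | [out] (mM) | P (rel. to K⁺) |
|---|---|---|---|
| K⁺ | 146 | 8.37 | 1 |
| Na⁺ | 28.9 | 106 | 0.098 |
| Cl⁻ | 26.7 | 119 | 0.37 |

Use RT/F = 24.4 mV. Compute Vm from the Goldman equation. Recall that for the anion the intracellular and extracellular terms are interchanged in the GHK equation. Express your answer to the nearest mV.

-47 mV

Vm = 24.4 · ln[(Σ P·[cation]ₒ + Σ P·[anion]ᵢ) / (Σ P·[cation]ᵢ + Σ P·[anion]ₒ)]
Numerator = 1×8.37 + 0.098×106 + 0.37×26.7 = 28.64
Denominator = 1×146 + 0.098×28.9 + 0.37×119 = 192.9
Vm = 24.4 · ln(0.14848) = 24.4 × (-1.9073) = -46.54 mV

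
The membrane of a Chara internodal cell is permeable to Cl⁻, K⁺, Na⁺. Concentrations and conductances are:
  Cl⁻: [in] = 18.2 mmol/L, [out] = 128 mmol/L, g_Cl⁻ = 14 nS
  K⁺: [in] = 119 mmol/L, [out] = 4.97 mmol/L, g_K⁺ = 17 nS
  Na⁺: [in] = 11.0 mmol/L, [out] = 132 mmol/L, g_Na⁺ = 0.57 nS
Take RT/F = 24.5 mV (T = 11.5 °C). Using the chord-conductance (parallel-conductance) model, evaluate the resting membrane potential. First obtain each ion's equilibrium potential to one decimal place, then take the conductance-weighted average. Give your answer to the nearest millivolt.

-62 mV

E_Cl⁻ = (24.5/-1)·ln(128/18.2) = -47.8 mV
E_K⁺ = (24.5/1)·ln(4.97/119) = -77.8 mV
E_Na⁺ = (24.5/1)·ln(132/11.0) = 60.9 mV
Vm = (Σ gᵢEᵢ)/(Σ gᵢ) = (14·-47.8 + 17·-77.8 + 0.57·60.9) / (14 + 17 + 0.57)
= -1957.09 / 31.57 = -61.99 mV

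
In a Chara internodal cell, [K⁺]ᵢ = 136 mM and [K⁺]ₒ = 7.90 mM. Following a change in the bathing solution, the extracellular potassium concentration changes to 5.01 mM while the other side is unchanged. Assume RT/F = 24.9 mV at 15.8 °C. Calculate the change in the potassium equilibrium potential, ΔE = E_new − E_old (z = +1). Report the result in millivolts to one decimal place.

-11.3 mV

E_old = (24.9/1)·ln(7.90/136) = -70.86 mV
E_new = (24.9/1)·ln(5.01/136) = -82.20 mV
ΔE = -82.20 − (-70.86) = -11.34 mV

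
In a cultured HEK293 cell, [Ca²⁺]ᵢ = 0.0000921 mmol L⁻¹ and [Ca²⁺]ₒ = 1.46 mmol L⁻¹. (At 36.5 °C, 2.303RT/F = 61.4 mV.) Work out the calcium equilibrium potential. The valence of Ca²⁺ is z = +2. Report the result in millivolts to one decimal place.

E = (61.4/z) · log₁₀([Ca²⁺]_out/[Ca²⁺]_in) with z = +2.
= (61.4/2) · log₁₀(1.46/0.0000921) = 30.70 · log₁₀(1.585e+04)
= 30.70 · (4.2001) = 128.94 mV

128.9 mV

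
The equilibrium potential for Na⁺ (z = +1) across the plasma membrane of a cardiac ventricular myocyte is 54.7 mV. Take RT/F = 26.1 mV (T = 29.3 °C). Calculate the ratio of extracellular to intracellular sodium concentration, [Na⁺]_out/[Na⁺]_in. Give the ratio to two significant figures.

ln([out]/[in]) = E·z/(26.1) = 54.7 × 1 / 26.1 = 2.0958
[out]/[in] = e^(2.0958) = 8.132

8.1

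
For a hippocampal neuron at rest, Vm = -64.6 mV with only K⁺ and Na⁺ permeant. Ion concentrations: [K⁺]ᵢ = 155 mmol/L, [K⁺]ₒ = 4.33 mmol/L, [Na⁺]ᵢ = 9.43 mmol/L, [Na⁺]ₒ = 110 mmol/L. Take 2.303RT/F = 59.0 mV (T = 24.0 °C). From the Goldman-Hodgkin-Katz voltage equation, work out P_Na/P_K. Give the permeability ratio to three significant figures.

Let α = P_Na/P_K. GHK: Vm = 59.0·log₁₀[(Kₒ + α·Naₒ)/(Kᵢ + α·Naᵢ)].
10^(Vm/59.0) = 10^(-64.6/59.0) = 0.080368
So 0.080368·(Kᵢ + α·Naᵢ) = Kₒ + α·Naₒ → α = (0.080368·155.0 − 4.33) / (110.0 − 0.080368·9.43)
α = (12.46 − 4.33) / (110.0 − 0.7579) = 8.127/109.2 = 0.0744

0.0744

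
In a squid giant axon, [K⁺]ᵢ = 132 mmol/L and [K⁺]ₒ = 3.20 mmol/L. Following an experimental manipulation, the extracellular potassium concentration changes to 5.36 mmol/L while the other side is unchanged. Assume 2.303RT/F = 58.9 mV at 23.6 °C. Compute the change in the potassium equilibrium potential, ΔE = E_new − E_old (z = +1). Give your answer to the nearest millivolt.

13 mV

E_old = (58.9/1)·log₁₀(3.20/132) = -95.15 mV
E_new = (58.9/1)·log₁₀(5.36/132) = -81.95 mV
ΔE = -81.95 − (-95.15) = 13.19 mV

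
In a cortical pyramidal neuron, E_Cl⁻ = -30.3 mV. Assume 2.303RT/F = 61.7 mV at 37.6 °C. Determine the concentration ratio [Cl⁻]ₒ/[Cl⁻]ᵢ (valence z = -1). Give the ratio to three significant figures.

log₁₀([out]/[in]) = E·z/(61.7) = -30.3 × -1 / 61.7 = 0.4911
[out]/[in] = 10^(0.4911) = 3.098

3.10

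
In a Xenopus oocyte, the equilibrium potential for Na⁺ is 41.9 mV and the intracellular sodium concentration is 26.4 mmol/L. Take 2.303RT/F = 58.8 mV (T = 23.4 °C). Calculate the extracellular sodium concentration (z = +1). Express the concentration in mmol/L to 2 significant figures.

Nernst: E = (58.8/1) · log₁₀([out]/[in]), so log₁₀([out]/[in]) = 41.9 × 1 / 58.8 = 0.7126.
[out]/[in] = 10^(0.7126) = 5.159.
[out] = 5.159 × 26.4 = 136.2 mmol/L.

140 mmol/L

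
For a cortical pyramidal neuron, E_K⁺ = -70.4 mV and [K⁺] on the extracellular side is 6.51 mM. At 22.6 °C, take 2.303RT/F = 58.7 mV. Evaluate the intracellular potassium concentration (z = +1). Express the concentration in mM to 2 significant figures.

Nernst: E = (58.7/1) · log₁₀([out]/[in]), so log₁₀([out]/[in]) = -70.4 × 1 / 58.7 = -1.1993.
[out]/[in] = 10^(-1.1993) = 0.06319.
[in] = 6.51 / 0.06319 = 103 mM.

100 mM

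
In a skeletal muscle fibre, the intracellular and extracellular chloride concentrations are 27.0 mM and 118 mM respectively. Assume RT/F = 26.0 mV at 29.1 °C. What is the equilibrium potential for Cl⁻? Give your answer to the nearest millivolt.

-38 mV

E = (26.0/z) · ln([Cl⁻]_out/[Cl⁻]_in) with z = -1.
For an anion, dividing by z = -1 reverses the sign.
= (26.0/-1) · ln(118/27.0) = -26.00 · ln(4.37)
= -26.00 · (1.4748) = -38.35 mV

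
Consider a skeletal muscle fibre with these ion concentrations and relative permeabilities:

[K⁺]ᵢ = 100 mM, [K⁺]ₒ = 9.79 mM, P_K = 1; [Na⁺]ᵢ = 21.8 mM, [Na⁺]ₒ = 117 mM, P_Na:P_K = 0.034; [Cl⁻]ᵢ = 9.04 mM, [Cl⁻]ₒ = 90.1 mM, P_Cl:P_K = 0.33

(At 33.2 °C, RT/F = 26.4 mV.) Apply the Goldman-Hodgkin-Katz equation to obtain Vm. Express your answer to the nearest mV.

Vm = 26.4 · ln[(Σ P·[cation]ₒ + Σ P·[anion]ᵢ) / (Σ P·[cation]ᵢ + Σ P·[anion]ₒ)]
Numerator = 1×9.79 + 0.034×117 + 0.33×9.04 = 16.75
Denominator = 1×100 + 0.034×21.8 + 0.33×90.1 = 130.5
Vm = 26.4 · ln(0.12839) = 26.4 × (-2.0527) = -54.19 mV

-54 mV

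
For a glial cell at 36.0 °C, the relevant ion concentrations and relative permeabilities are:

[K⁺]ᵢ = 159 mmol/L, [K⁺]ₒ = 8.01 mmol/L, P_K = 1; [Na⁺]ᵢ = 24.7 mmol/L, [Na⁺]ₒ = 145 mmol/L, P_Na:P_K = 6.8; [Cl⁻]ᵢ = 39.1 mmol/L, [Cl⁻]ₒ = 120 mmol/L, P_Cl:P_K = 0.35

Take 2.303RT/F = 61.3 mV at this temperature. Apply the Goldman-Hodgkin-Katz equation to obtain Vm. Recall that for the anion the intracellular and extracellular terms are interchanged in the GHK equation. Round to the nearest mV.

27 mV

Vm = 61.3 · log₁₀[(Σ P·[cation]ₒ + Σ P·[anion]ᵢ) / (Σ P·[cation]ᵢ + Σ P·[anion]ₒ)]
Numerator = 1×8.01 + 6.8×145 + 0.35×39.1 = 1008
Denominator = 1×159 + 6.8×24.7 + 0.35×120 = 369
Vm = 61.3 · log₁₀(2.7312) = 61.3 × (0.4363) = 26.75 mV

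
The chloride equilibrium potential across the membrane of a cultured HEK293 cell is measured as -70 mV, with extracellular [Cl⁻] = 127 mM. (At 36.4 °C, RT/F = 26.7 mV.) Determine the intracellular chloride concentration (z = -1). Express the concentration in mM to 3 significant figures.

9.23 mM

Nernst: E = (26.7/-1) · ln([out]/[in]), so ln([out]/[in]) = -70.0 × -1 / 26.7 = 2.6217.
[out]/[in] = e^(2.6217) = 13.76.
[in] = 127 / 13.76 = 9.23 mM.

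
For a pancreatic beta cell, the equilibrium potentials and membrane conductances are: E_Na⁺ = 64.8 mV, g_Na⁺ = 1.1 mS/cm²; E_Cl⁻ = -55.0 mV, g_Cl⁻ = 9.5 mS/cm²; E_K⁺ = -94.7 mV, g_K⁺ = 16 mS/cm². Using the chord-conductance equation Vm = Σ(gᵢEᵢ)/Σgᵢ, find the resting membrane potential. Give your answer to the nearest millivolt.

-74 mV

Σ gᵢEᵢ = 1.1·(64.8) + 9.5·(-55.0) + 16·(-94.7) = -1966.42
Σ gᵢ = 1.1 + 9.5 + 16 = 26.6
Vm = -1966.42 / 26.6 = -73.93 mV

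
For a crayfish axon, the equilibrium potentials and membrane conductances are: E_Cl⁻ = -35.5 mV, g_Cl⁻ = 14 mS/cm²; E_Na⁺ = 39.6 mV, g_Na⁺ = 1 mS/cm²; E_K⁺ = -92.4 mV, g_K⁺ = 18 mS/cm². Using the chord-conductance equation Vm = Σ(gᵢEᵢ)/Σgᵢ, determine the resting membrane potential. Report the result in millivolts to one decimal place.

Σ gᵢEᵢ = 14·(-35.5) + 1·(39.6) + 18·(-92.4) = -2120.60
Σ gᵢ = 14 + 1 + 18 = 33
Vm = -2120.60 / 33 = -64.26 mV

-64.3 mV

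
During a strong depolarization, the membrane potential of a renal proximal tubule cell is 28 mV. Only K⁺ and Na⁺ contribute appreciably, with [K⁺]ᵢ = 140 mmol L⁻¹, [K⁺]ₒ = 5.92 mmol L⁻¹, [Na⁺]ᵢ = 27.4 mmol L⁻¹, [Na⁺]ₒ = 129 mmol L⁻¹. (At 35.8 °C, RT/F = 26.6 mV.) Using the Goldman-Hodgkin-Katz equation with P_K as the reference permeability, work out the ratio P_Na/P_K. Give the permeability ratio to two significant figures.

Let α = P_Na/P_K. GHK: Vm = 26.6·ln[(Kₒ + α·Naₒ)/(Kᵢ + α·Naᵢ)].
e^(Vm/26.6) = e^(28.0/26.6) = 2.8652
So 2.8652·(Kᵢ + α·Naᵢ) = Kₒ + α·Naₒ → α = (2.8652·140.0 − 5.92) / (129.0 − 2.8652·27.4)
α = (401.1 − 5.92) / (129.0 − 78.51) = 395.2/50.49 = 7.827

7.8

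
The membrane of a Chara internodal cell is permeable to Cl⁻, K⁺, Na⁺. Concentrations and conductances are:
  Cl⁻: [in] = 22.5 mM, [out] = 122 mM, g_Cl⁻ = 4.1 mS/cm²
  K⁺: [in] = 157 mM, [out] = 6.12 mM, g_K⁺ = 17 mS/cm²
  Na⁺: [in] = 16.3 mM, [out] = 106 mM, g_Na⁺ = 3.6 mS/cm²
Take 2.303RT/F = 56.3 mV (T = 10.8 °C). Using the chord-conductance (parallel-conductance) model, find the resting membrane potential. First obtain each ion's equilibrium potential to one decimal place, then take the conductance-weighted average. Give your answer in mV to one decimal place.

-54.8 mV

E_Cl⁻ = (56.3/-1)·log₁₀(122/22.5) = -41.3 mV
E_K⁺ = (56.3/1)·log₁₀(6.12/157) = -79.3 mV
E_Na⁺ = (56.3/1)·log₁₀(106/16.3) = 45.8 mV
Vm = (Σ gᵢEᵢ)/(Σ gᵢ) = (4.1·-41.3 + 17·-79.3 + 3.6·45.8) / (4.1 + 17 + 3.6)
= -1352.55 / 24.7 = -54.76 mV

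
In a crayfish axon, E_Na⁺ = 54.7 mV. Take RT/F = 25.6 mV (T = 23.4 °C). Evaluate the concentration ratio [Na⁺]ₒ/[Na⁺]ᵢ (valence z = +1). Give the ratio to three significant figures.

ln([out]/[in]) = E·z/(25.6) = 54.7 × 1 / 25.6 = 2.1367
[out]/[in] = e^(2.1367) = 8.472

8.47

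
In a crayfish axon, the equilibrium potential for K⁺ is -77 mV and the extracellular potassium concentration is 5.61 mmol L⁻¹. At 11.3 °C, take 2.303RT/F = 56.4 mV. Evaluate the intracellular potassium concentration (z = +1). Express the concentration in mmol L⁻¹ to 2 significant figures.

Nernst: E = (56.4/1) · log₁₀([out]/[in]), so log₁₀([out]/[in]) = -77.0 × 1 / 56.4 = -1.3652.
[out]/[in] = 10^(-1.3652) = 0.04313.
[in] = 5.61 / 0.04313 = 130.1 mmol L⁻¹.

130 mmol L⁻¹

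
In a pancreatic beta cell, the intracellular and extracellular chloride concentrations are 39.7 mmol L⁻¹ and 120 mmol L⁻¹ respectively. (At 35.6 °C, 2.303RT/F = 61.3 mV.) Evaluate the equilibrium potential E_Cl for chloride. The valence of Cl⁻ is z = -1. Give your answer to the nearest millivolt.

E = (61.3/z) · log₁₀([Cl⁻]_out/[Cl⁻]_in) with z = -1.
For an anion, dividing by z = -1 reverses the sign.
= (61.3/-1) · log₁₀(120/39.7) = -61.30 · log₁₀(3.023)
= -61.30 · (0.4804) = -29.45 mV

-29 mV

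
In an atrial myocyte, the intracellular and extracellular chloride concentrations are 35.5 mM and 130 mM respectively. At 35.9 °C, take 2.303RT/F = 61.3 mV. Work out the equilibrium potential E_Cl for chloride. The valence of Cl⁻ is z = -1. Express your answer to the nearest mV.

E = (61.3/z) · log₁₀([Cl⁻]_out/[Cl⁻]_in) with z = -1.
For an anion, dividing by z = -1 reverses the sign.
= (61.3/-1) · log₁₀(130/35.5) = -61.30 · log₁₀(3.662)
= -61.30 · (0.5637) = -34.56 mV

-35 mV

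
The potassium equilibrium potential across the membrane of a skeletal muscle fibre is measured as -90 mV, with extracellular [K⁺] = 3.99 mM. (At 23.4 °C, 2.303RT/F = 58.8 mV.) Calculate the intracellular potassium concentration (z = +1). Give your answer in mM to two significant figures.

140 mM

Nernst: E = (58.8/1) · log₁₀([out]/[in]), so log₁₀([out]/[in]) = -90.0 × 1 / 58.8 = -1.5306.
[out]/[in] = 10^(-1.5306) = 0.02947.
[in] = 3.99 / 0.02947 = 135.4 mM.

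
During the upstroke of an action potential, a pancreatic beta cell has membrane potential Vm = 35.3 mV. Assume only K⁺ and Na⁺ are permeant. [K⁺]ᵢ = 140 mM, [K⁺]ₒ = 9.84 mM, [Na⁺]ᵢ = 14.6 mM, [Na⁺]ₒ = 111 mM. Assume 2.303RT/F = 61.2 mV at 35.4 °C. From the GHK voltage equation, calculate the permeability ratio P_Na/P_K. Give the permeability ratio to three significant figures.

Let α = P_Na/P_K. GHK: Vm = 61.2·log₁₀[(Kₒ + α·Naₒ)/(Kᵢ + α·Naᵢ)].
10^(Vm/61.2) = 10^(35.3/61.2) = 3.774
So 3.774·(Kᵢ + α·Naᵢ) = Kₒ + α·Naₒ → α = (3.774·140.0 − 9.84) / (111.0 − 3.774·14.6)
α = (528.4 − 9.84) / (111.0 − 55.1) = 518.5/55.9 = 9.276

9.28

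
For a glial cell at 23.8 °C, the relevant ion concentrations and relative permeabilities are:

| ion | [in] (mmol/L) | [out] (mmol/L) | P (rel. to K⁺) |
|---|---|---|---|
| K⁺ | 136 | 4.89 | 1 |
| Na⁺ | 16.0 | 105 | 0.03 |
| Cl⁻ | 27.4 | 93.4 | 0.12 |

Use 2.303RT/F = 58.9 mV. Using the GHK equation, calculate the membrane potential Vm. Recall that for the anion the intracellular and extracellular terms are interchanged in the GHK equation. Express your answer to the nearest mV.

Vm = 58.9 · log₁₀[(Σ P·[cation]ₒ + Σ P·[anion]ᵢ) / (Σ P·[cation]ᵢ + Σ P·[anion]ₒ)]
Numerator = 1×4.89 + 0.03×105 + 0.12×27.4 = 11.33
Denominator = 1×136 + 0.03×16.0 + 0.12×93.4 = 147.7
Vm = 58.9 · log₁₀(0.076702) = 58.9 × (-1.1152) = -65.68 mV

-66 mV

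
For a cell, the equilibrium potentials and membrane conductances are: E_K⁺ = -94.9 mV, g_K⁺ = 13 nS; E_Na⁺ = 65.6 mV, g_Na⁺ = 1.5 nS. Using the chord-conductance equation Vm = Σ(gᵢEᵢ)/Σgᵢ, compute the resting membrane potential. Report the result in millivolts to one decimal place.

Σ gᵢEᵢ = 13·(-94.9) + 1.5·(65.6) = -1135.30
Σ gᵢ = 13 + 1.5 = 14.5
Vm = -1135.30 / 14.5 = -78.30 mV

-78.3 mV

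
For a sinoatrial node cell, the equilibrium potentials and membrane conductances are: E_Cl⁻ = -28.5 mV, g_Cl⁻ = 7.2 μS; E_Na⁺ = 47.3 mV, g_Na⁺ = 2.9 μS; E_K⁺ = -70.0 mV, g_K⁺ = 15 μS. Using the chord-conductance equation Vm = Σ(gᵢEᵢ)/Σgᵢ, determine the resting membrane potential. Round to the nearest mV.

Σ gᵢEᵢ = 7.2·(-28.5) + 2.9·(47.3) + 15·(-70.0) = -1118.03
Σ gᵢ = 7.2 + 2.9 + 15 = 25.1
Vm = -1118.03 / 25.1 = -44.54 mV

-45 mV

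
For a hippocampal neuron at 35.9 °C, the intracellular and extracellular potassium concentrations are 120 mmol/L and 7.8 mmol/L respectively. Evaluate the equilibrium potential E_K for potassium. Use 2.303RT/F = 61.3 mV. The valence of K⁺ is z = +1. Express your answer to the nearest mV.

E = (61.3/z) · log₁₀([K⁺]_out/[K⁺]_in) with z = +1.
= (61.3/1) · log₁₀(7.8/120) = 61.30 · log₁₀(0.065)
= 61.30 · (-1.1871) = -72.77 mV

-73 mV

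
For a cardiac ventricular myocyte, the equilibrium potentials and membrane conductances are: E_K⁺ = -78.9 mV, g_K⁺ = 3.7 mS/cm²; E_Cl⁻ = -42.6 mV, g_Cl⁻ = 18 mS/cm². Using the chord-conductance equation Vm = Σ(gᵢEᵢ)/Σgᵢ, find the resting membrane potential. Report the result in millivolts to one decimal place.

-48.8 mV

Σ gᵢEᵢ = 3.7·(-78.9) + 18·(-42.6) = -1058.73
Σ gᵢ = 3.7 + 18 = 21.7
Vm = -1058.73 / 21.7 = -48.79 mV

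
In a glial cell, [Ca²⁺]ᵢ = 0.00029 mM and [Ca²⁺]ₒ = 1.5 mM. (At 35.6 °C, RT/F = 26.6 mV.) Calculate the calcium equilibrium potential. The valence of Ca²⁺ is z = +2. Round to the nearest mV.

E = (26.6/z) · ln([Ca²⁺]_out/[Ca²⁺]_in) with z = +2.
= (26.6/2) · ln(1.5/0.00029) = 13.30 · ln(5172)
= 13.30 · (8.5511) = 113.73 mV

114 mV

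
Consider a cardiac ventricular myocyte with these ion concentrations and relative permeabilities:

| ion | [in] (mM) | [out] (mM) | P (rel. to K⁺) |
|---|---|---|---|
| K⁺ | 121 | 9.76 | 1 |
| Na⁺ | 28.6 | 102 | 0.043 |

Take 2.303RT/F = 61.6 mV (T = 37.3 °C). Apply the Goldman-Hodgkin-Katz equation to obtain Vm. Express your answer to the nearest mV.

-58 mV

Vm = 61.6 · log₁₀[(Σ P·[cation]ₒ + Σ P·[anion]ᵢ) / (Σ P·[cation]ᵢ + Σ P·[anion]ₒ)]
Numerator = 1×9.76 + 0.043×102 = 14.15
Denominator = 1×121 + 0.043×28.6 = 122.2
Vm = 61.6 · log₁₀(0.11573) = 61.6 × (-0.9365) = -57.69 mV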